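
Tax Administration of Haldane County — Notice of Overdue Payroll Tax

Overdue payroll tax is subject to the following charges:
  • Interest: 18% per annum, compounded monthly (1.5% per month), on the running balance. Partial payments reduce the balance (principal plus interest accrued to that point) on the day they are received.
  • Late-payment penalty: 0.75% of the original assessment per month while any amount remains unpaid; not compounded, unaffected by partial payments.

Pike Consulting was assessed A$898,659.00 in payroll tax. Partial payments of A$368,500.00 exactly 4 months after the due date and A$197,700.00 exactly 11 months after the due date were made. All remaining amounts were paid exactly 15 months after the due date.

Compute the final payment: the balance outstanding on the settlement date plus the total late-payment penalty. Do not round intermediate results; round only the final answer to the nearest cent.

A$580,725.68

Balance at month 4: A$898,659.0000 × (1 + 0.015)^4 = A$953,803.9070…
After A$368,500.00 payment: A$953,803.9070… − A$368,500.00 = A$585,303.9070…
Balance at month 11: A$585,303.9070… × (1 + 0.015)^7 = A$649,596.5637…
After A$197,700.00 payment: A$649,596.5637… − A$197,700.00 = A$451,896.5637…
Balance at month 15: A$451,896.5637… × (1 + 0.015)^4 = A$479,626.5414…
Penalty: 15 × 0.75% × A$898,659.00 = A$101,099.14…
Final settlement = outstanding balance + penalty = A$479,626.5414… + A$101,099.14… = A$580,725.68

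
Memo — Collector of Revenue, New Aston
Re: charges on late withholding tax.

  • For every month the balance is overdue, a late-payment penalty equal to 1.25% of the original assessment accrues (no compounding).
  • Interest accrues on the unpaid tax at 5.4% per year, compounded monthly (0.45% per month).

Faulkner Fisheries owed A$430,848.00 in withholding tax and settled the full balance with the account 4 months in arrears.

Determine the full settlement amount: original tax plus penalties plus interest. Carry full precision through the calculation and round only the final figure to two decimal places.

Late-payment penalty = 1.25% × A$430,848.00 × 4 mo = A$21,542.40
Interest: A$430,848.00 × ((1 + 0.0045)^4 − 1) = A$430,848.00 × 0.0181219… = A$7,807.7693…
Total = A$430,848.00 + A$21,542.4000 + A$7,807.7693… = A$460,198.17

A$460,198.17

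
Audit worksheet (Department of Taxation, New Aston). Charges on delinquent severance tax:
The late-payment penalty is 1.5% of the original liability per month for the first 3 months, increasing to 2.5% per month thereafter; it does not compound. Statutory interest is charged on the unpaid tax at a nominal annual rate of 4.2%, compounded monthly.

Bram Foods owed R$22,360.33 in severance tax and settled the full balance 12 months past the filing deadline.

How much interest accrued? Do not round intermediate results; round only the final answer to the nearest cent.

Interest (4.2%/yr ÷ 12 = 0.35%/month): R$22,360.33 × ((1 + 0.0035)^12 − 1) = R$957.4248…

R$957.42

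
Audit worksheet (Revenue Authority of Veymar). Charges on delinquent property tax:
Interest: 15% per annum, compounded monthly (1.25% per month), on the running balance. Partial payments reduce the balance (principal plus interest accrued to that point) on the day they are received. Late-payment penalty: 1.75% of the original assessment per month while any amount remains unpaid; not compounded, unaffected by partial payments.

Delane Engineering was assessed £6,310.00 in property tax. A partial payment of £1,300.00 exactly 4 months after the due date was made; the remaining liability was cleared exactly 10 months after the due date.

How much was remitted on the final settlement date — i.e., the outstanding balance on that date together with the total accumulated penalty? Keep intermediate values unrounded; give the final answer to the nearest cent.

£6,848.28

Balance at month 4: £6,310.0000 × (1 + 0.0125)^4 = £6,631.4651…
After £1,300.00 payment: £6,631.4651… − £1,300.00 = £5,331.4651…
Balance at month 10: £5,331.4651… × (1 + 0.0125)^6 = £5,744.0308…
Penalty: 10 × 1.75% × £6,310.00 = £1,104.25
Final settlement = outstanding balance + penalty = £5,744.0308… + £1,104.25 = £6,848.28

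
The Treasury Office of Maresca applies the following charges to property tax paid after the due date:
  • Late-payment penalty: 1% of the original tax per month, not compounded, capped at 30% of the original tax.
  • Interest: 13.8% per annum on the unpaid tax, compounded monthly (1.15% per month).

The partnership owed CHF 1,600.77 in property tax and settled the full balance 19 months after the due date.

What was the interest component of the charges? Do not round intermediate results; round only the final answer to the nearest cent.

CHF 388.44

Interest: CHF 1,600.77 × ((1 + 0.0115)^19 − 1) = CHF 1,600.77 × 0.2426587… = CHF 388.4407…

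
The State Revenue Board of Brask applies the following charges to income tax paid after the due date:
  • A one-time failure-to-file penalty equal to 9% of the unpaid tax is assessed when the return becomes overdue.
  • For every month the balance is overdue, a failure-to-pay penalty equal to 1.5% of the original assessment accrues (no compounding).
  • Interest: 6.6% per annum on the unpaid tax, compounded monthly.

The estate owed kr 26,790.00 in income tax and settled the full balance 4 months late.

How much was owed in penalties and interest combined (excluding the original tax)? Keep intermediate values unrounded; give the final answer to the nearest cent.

Failure-to-file penalty: 9% × kr 26,790.00 = kr 2,411.10
Failure-to-pay penalty = 1.5% × kr 26,790.00 × 4 mo = kr 1,607.40
Interest (6.6%/yr ÷ 12 = 0.55%/month): kr 26,790.00 × ((1 + 0.0055)^4 − 1) = kr 594.2602…
Penalties + interest = kr 4,018.5000 + kr 594.2602… = kr 4,612.76

kr 4,612.76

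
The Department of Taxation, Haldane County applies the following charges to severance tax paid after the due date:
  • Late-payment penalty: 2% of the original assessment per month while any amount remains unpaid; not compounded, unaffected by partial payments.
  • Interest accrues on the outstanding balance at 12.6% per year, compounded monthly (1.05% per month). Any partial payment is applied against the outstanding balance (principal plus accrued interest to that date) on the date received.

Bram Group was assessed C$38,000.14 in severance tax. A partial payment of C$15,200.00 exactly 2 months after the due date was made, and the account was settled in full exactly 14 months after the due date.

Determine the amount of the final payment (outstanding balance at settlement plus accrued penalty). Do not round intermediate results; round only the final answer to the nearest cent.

Balance at month 2: C$38,000.1400 × (1 + 0.0105)^2 = C$38,802.3325…
After C$15,200.00 payment: C$38,802.3325… − C$15,200.00 = C$23,602.3325…
Balance at month 14: C$23,602.3325… × (1 + 0.0105)^12 = C$26,754.1241…
Penalty: 14 × 2% × C$38,000.14 = C$10,640.04…
Final settlement = outstanding balance + penalty = C$26,754.1241… + C$10,640.04… = C$37,394.16

C$37,394.16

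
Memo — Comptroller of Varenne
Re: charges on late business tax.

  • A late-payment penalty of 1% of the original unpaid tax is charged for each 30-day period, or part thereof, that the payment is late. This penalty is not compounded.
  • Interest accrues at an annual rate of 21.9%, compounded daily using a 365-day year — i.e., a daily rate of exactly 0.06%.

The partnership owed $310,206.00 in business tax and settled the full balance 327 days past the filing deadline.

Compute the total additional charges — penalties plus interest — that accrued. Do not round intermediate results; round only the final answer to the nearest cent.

Penalty periods: ⌈327/30⌉ = 11; penalty = 11 × 1% × $310,206.00 = $34,122.66
Interest: $310,206.00 × ((1 + 0.0006)^327 − 1) = $310,206.00 × 0.21669865… = $67,221.2204…
Penalties + interest = $34,122.6600 + $67,221.2204… = $101,343.88

$101,343.88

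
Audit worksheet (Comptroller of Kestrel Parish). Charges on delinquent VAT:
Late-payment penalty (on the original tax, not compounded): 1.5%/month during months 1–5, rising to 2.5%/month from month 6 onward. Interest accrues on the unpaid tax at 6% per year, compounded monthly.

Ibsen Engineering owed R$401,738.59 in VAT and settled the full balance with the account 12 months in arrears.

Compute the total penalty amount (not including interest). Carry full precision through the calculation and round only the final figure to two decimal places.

Penalty, months 1–5: 5 × 1.5% × R$401,738.59 = R$30,130.39…
Penalty, months 6–12: 7 × 2.5% × R$401,738.59 = R$70,304.25…
Total penalty = R$30,130.39… + R$70,304.25… = R$100,434.65

R$100,434.65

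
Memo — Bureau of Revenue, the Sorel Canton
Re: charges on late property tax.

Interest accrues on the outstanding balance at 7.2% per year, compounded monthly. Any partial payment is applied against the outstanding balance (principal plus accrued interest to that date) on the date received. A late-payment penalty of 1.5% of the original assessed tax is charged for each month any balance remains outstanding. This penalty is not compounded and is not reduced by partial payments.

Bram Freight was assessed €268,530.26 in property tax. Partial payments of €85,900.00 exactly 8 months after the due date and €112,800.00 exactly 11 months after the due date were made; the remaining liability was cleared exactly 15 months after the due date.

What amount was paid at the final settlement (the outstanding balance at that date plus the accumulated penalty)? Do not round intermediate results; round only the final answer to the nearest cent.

€149,054.15

Monthly rate = 7.2% ÷ 12 = 0.6%
Balance at month 8: €268,530.2600 × (1 + 0.006)^8 = €281,693.6636…
After €85,900.00 payment: €281,693.6636… − €85,900.00 = €195,793.6636…
Balance at month 11: €195,793.6636… × (1 + 0.006)^3 = €199,339.1376…
After €112,800.00 payment: €199,339.1376… − €112,800.00 = €86,539.1376…
Balance at month 15: €86,539.1376… × (1 + 0.006)^4 = €88,634.8442…
Penalty: 15 × 1.5% × €268,530.26 = €60,419.31…
Final settlement = outstanding balance + penalty = €88,634.8442… + €60,419.31… = €149,054.15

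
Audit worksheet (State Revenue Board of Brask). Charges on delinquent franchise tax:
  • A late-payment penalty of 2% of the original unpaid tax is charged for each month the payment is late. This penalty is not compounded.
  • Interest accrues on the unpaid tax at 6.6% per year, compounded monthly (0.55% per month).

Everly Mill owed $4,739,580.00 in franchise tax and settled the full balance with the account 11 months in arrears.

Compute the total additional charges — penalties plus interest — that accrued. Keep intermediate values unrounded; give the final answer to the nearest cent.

$1,337,469.22

Late-payment penalty = 2% × $4,739,580.00 × 11 mo = $1,042,707.60
Interest: $4,739,580.00 × ((1 + 0.0055)^11 − 1) = $4,739,580.00 × 0.0621915… = $294,761.6189…
Penalties + interest = $1,042,707.6000 + $294,761.6189… = $1,337,469.22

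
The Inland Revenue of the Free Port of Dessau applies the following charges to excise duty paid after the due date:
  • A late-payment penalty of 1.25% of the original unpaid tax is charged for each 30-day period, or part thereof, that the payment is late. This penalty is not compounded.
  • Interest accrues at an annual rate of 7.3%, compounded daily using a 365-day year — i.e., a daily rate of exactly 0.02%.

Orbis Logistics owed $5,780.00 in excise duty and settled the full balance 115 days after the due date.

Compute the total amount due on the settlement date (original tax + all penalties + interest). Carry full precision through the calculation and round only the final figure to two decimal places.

$6,203.47

Penalty periods: ⌈115/30⌉ = 4; penalty = 4 × 1.25% × $5,780.00 = $289.00
Interest: $5,780.00 × ((1 + 0.0002)^115 − 1) = $5,780.00 × 0.02326419… = $134.4670…
Total = $5,780.00 + $289.0000 + $134.4670… = $6,203.47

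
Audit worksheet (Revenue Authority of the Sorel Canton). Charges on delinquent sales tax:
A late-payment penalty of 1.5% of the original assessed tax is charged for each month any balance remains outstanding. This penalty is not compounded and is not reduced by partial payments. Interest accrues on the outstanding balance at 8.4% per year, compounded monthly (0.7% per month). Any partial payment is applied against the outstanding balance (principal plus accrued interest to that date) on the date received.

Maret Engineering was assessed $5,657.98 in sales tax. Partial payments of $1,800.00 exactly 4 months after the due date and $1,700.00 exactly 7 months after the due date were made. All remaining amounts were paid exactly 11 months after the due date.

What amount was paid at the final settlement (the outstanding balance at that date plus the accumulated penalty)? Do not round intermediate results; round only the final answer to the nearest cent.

Balance at month 4: $5,657.9800 × (1 + 0.007)^4 = $5,818.0747…
After $1,800.00 payment: $5,818.0747… − $1,800.00 = $4,018.0747…
Balance at month 7: $4,018.0747… × (1 + 0.007)^3 = $4,103.0463…
After $1,700.00 payment: $4,103.0463… − $1,700.00 = $2,403.0463…
Balance at month 11: $2,403.0463… × (1 + 0.007)^4 = $2,471.0414…
Penalty: 11 × 1.5% × $5,657.98 = $933.57…
Final settlement = outstanding balance + penalty = $2,471.0414… + $933.57… = $3,404.61

$3,404.61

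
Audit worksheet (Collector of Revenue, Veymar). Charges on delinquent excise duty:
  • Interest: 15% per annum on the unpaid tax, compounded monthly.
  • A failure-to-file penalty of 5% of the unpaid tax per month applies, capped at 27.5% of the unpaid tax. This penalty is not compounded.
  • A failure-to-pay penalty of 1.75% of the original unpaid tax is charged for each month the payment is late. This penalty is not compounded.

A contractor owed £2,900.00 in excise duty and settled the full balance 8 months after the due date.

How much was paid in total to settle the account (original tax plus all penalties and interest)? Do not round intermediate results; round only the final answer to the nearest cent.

Failure-to-file: 8 × 5% × £2,900.00 = £1,160.00, capped at 27.5% × £2,900.00 = £797.50
Failure-to-pay penalty: 8 × 1.75% × £2,900.00 = £406.00
Interest (15%/yr ÷ 12 = 1.25%/month): £2,900.00 × ((1 + 0.0125)^8 − 1) = £303.0097…
Total = £2,900.00 + £1,203.5000 + £303.0097… = £4,406.51

£4,406.51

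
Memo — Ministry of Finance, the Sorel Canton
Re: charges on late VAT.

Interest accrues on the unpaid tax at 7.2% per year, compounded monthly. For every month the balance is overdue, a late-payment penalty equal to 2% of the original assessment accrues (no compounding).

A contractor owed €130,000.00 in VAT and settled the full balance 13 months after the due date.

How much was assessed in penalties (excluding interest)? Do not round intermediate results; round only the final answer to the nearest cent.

€33,800.00

Late-payment penalty: 13 × 2% × €130,000.00 = €33,800.00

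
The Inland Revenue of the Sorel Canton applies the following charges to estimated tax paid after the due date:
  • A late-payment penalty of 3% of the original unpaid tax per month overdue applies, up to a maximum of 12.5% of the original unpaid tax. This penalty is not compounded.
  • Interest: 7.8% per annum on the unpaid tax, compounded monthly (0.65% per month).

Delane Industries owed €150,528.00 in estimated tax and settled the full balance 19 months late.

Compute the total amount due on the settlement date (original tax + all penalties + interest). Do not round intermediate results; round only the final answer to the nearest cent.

€189,062.85

Penalty (uncapped): 19 × 3% × €150,528.00 = €85,800.96; cap = 12.5% × €150,528.00 = €18,816.00 → penalty = €18,816.00
Interest: €150,528.00 × ((1 + 0.0065)^19 − 1) = €150,528.00 × 0.1309979… = €19,718.8545…
Total = €150,528.00 + €18,816.0000 + €19,718.8545… = €189,062.85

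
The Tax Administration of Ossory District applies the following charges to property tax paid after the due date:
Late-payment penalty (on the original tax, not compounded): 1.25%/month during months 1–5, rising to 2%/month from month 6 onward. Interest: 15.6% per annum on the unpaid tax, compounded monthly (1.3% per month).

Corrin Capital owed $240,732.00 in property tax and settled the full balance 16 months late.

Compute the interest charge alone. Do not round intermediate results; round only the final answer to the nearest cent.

Interest: $240,732.00 × ((1 + 0.013)^16 − 1) = $240,732.00 × 0.2295640… = $55,263.3918…

$55,263.39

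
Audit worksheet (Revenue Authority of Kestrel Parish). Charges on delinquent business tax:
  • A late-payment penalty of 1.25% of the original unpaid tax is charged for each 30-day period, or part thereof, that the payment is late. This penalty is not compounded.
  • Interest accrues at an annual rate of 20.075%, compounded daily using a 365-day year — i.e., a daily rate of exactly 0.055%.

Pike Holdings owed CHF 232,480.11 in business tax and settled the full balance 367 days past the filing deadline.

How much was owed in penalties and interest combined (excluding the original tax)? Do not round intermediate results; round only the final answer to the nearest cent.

CHF 89,759.77

Penalty periods: ⌈367/30⌉ = 13; penalty = 13 × 1.25% × CHF 232,480.11 = CHF 37,778.02…
Interest: CHF 232,480.11 × ((1 + 0.00055)^367 − 1) = CHF 232,480.11 × 0.22359655… = CHF 51,981.7499…
Penalties + interest = CHF 37,778.0179… + CHF 51,981.7499… = CHF 89,759.77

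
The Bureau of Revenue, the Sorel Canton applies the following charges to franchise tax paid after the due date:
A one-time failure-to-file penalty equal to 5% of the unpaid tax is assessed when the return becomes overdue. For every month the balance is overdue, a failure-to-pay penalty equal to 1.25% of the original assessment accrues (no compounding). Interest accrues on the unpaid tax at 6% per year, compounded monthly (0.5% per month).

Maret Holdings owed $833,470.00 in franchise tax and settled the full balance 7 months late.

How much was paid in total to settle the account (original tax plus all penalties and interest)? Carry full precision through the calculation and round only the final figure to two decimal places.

$977,684.81

Failure-to-file penalty: 5% × $833,470.00 = $41,673.50
Failure-to-pay penalty: 7 × 1.25% × $833,470.00 = $72,928.63…
Interest: $833,470.00 × ((1 + 0.005)^7 − 1) = $833,470.00 × 0.0355294… = $29,612.6865…
Total = $833,470.00 + $114,602.1250 + $29,612.6865… = $977,684.81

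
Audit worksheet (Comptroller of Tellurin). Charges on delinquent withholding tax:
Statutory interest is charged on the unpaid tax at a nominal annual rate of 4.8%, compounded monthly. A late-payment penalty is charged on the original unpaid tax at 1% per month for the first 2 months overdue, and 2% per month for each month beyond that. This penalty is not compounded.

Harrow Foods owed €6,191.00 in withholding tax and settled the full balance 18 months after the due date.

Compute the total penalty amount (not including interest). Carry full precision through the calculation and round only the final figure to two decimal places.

Penalty, months 1–2: 2 × 1% × €6,191.00 = €123.82
Penalty, months 3–18: 16 × 2% × €6,191.00 = €1,981.12
Total penalty = €123.82 + €1,981.12 = €2,104.94

€2,104.94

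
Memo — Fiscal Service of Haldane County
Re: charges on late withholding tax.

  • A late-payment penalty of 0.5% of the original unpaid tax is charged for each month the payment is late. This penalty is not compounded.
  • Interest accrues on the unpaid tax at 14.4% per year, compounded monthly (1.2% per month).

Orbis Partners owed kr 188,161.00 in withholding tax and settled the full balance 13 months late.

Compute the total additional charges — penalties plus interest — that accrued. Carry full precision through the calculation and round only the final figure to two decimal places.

Late-payment penalty: 13 × 0.5% × kr 188,161.00 = kr 12,230.47…
Interest: kr 188,161.00 × ((1 + 0.012)^13 − 1) = kr 188,161.00 × 0.1677414… = kr 31,562.3820…
Penalties + interest = kr 12,230.4650 + kr 31,562.3820… = kr 43,792.85

kr 43,792.85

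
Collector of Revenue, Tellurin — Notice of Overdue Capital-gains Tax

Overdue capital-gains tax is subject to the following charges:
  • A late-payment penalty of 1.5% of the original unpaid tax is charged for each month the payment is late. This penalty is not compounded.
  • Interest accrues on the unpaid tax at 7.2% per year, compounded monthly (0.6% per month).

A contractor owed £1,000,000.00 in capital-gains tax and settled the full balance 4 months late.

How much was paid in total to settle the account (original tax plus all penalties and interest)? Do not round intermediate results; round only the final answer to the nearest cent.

£1,084,216.87

Late-payment penalty = 1.5% × £1,000,000.00 × 4 mo = £60,000.00
Interest: £1,000,000.00 × ((1 + 0.006)^4 − 1) = £1,000,000.00 × 0.0242169… = £24,216.8653…
Total = £1,000,000.00 + £60,000.0000 + £24,216.8653… = £1,084,216.87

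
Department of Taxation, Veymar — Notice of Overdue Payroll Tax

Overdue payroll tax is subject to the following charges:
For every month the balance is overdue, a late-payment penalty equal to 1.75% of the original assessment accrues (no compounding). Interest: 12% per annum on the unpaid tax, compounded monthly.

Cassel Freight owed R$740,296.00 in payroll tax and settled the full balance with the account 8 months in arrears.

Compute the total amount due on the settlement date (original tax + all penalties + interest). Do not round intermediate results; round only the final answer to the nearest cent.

Late-payment penalty: 8 × 1.75% × R$740,296.00 = R$103,641.44
Interest (12%/yr ÷ 12 = 1%/month): R$740,296.00 × ((1 + 0.01)^8 − 1) = R$61,338.4877…
Total = R$740,296.00 + R$103,641.4400 + R$61,338.4877… = R$905,275.93

R$905,275.93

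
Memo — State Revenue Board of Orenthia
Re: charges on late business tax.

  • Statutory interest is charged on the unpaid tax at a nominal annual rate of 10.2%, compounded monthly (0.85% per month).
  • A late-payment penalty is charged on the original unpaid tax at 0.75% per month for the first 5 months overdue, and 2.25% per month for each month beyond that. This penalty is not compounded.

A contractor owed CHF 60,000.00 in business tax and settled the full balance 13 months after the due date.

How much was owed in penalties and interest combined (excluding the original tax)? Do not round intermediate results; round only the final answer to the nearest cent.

CHF 20,028.90

Penalty, months 1–5: 5 × 0.75% × CHF 60,000.00 = CHF 2,250.00
Penalty, months 6–13: 8 × 2.25% × CHF 60,000.00 = CHF 10,800.00
Interest: CHF 60,000.00 × ((1 + 0.0085)^13 − 1) = CHF 60,000.00 × 0.1163149… = CHF 6,978.8958…
Penalties + interest = CHF 13,050.0000 + CHF 6,978.8958… = CHF 20,028.90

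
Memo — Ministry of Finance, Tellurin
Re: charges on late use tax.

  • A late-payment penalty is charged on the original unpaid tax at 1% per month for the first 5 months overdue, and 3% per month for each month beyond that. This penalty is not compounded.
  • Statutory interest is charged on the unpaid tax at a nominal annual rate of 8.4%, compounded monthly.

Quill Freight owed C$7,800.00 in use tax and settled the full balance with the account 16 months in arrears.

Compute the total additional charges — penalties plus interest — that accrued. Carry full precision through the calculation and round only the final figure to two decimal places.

C$3,885.00

Penalty, months 1–5: 5 × 1% × C$7,800.00 = C$390.00
Penalty, months 6–16: 11 × 3% × C$7,800.00 = C$2,574.00
Interest (8.4%/yr ÷ 12 = 0.7%/month): C$7,800.00 × ((1 + 0.007)^16 − 1) = C$920.9969…
Penalties + interest = C$2,964.0000 + C$920.9969… = C$3,885.00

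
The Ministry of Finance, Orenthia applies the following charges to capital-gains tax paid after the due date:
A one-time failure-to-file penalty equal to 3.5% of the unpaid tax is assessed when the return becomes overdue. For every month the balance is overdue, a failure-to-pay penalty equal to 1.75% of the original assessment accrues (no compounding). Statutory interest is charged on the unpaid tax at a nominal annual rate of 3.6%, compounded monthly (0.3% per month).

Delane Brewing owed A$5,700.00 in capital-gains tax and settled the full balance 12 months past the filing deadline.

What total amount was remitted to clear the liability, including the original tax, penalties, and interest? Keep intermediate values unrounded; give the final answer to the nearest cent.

Failure-to-file penalty: 3.5% × A$5,700.00 = A$199.50
Failure-to-pay penalty = 1.75% × A$5,700.00 × 12 mo = A$1,197.00
Interest: A$5,700.00 × ((1 + 0.003)^12 − 1) = A$5,700.00 × 0.0366000… = A$208.6199…
Total = A$5,700.00 + A$1,396.5000 + A$208.6199… = A$7,305.12

A$7,305.12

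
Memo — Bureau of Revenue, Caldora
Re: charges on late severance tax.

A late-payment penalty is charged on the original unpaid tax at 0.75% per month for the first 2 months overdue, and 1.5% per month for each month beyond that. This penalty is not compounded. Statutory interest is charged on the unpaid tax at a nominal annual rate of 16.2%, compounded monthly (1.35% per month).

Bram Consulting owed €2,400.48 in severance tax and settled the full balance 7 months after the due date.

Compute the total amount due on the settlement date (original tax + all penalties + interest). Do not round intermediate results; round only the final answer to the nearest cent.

€2,852.77

Penalty, months 1–2: 2 × 0.75% × €2,400.48 = €36.01…
Penalty, months 3–7: 5 × 1.5% × €2,400.48 = €180.04…
Interest: €2,400.48 × ((1 + 0.0135)^7 − 1) = €2,400.48 × 0.0984145… = €236.2421…
Total = €2,400.48 + €216.0432 + €236.2421… = €2,852.77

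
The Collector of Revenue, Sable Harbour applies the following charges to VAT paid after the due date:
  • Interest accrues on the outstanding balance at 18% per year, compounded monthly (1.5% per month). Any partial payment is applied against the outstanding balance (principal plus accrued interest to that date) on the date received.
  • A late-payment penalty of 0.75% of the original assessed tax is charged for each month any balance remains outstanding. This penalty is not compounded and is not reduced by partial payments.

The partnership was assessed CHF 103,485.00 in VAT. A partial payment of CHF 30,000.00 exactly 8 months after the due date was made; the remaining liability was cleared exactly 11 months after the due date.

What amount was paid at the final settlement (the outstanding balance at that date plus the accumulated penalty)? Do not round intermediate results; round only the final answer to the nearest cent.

Balance at month 8: CHF 103,485.0000 × (1 + 0.015)^8 = CHF 116,575.0853…
After CHF 30,000.00 payment: CHF 116,575.0853… − CHF 30,000.00 = CHF 86,575.0853…
Balance at month 11: CHF 86,575.0853… × (1 + 0.015)^3 = CHF 90,529.6945…
Penalty: 11 × 0.75% × CHF 103,485.00 = CHF 8,537.51…
Final settlement = outstanding balance + penalty = CHF 90,529.6945… + CHF 8,537.51… = CHF 99,067.21

CHF 99,067.21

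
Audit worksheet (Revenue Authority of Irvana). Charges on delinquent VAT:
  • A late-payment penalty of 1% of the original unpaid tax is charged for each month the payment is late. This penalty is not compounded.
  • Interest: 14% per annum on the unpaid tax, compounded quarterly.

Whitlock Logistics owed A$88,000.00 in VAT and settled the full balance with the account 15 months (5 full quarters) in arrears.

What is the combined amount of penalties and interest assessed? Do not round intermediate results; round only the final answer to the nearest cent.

Late-payment penalty = 1% × A$88,000.00 × 15 mo = A$13,200.00
Interest (14%/yr ÷ 4 = 3.5%/quarter): A$88,000.00 × ((1 + 0.035)^5 − 1) = A$16,516.3949…
Penalties + interest = A$13,200.0000 + A$16,516.3949… = A$29,716.39

A$29,716.39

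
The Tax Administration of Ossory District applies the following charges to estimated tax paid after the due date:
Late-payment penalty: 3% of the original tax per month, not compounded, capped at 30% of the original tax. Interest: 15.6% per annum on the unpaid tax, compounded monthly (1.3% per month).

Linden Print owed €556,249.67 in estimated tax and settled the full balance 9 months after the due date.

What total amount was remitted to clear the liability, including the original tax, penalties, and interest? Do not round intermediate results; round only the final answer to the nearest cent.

Penalty: 9 × 3% × €556,249.67 = €150,187.41… (below the 30% cap of €166,874.90…)
Interest: €556,249.67 × ((1 + 0.013)^9 − 1) = €556,249.67 × 0.1232722… = €68,570.1172…
Total = €556,249.67 + €150,187.4109 + €68,570.1172… = €775,007.20

€775,007.20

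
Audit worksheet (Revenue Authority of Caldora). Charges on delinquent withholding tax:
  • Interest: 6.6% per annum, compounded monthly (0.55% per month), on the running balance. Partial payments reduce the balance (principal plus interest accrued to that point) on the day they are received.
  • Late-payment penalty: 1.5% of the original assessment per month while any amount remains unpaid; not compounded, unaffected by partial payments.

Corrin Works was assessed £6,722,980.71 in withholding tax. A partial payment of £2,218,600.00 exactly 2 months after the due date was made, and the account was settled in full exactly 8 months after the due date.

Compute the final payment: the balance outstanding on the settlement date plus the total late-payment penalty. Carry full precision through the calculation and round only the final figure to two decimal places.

Balance at month 2: £6,722,980.7100 × (1 + 0.0055)^2 = £6,797,136.8680…
After £2,218,600.00 payment: £6,797,136.8680… − £2,218,600.00 = £4,578,536.8680…
Balance at month 8: £4,578,536.8680… × (1 + 0.0055)^6 = £4,731,721.3938…
Penalty: 8 × 1.5% × £6,722,980.71 = £806,757.69…
Final settlement = outstanding balance + penalty = £4,731,721.3938… + £806,757.69… = £5,538,479.08

£5,538,479.08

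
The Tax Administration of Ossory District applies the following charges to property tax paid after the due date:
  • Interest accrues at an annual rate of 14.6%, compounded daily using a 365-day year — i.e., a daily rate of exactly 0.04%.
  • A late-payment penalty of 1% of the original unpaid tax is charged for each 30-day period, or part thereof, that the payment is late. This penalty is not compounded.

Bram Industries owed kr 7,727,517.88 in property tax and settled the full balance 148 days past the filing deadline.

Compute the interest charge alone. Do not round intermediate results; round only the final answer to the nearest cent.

Interest: kr 7,727,517.88 × ((1 + 0.0004)^148 − 1) = kr 7,727,517.88 × 0.06097486… = kr 471,184.3080…

kr 471,184.31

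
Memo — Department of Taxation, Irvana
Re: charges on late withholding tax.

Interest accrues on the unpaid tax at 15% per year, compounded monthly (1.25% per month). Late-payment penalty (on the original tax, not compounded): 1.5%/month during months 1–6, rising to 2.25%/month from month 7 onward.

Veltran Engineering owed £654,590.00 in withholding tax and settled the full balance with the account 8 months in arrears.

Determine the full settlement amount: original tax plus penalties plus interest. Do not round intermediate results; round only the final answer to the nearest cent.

£811,355.21

Penalty, months 1–6: 6 × 1.5% × £654,590.00 = £58,913.10
Penalty, months 7–8: 2 × 2.25% × £654,590.00 = £29,456.55
Interest: £654,590.00 × ((1 + 0.0125)^8 − 1) = £654,590.00 × 0.1044861… = £68,395.5570…
Total = £654,590.00 + £88,369.6500 + £68,395.5570… = £811,355.21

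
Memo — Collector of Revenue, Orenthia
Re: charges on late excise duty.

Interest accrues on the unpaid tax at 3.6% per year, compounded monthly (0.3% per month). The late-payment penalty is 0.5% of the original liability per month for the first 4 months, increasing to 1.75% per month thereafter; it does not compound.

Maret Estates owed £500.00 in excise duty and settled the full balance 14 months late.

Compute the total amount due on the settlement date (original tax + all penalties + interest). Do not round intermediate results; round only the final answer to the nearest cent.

£618.91

Penalty, months 1–4: 4 × 0.5% × £500.00 = £10.00
Penalty, months 5–14: 10 × 1.75% × £500.00 = £87.50
Interest: £500.00 × ((1 + 0.003)^14 − 1) = £500.00 × 0.0428289… = £21.4145…
Total = £500.00 + £97.5000 + £21.4145… = £618.91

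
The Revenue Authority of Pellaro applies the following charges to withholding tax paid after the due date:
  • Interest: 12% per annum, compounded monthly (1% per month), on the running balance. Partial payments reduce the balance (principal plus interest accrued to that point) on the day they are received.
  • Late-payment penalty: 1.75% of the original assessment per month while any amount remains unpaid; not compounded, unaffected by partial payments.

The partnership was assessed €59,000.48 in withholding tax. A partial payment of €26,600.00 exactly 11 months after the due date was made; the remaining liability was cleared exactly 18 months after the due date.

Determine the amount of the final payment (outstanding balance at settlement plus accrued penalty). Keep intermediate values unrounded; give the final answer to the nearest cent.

Balance at month 11: €59,000.4800 × (1 + 0.01)^11 = €65,824.9680…
After €26,600.00 payment: €65,824.9680… − €26,600.00 = €39,224.9680…
Balance at month 18: €39,224.9680… × (1 + 0.01)^7 = €42,054.4749…
Penalty: 18 × 1.75% × €59,000.48 = €18,585.15…
Final settlement = outstanding balance + penalty = €42,054.4749… + €18,585.15… = €60,639.63

€60,639.63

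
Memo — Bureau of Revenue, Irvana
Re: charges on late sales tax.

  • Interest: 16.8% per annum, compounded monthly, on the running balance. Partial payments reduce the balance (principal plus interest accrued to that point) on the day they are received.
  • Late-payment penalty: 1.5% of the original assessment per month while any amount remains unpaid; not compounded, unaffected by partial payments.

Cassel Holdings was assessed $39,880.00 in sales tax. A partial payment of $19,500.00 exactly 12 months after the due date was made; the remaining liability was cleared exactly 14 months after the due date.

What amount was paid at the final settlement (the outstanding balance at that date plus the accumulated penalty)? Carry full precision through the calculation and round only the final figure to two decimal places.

Monthly rate = 16.8% ÷ 12 = 1.4%
Balance at month 12: $39,880.0000 × (1 + 0.014)^12 = $47,120.5781…
After $19,500.00 payment: $47,120.5781… − $19,500.00 = $27,620.5781…
Balance at month 14: $27,620.5781… × (1 + 0.014)^2 = $28,399.3679…
Penalty: 14 × 1.5% × $39,880.00 = $8,374.80
Final settlement = outstanding balance + penalty = $28,399.3679… + $8,374.80 = $36,774.17

$36,774.17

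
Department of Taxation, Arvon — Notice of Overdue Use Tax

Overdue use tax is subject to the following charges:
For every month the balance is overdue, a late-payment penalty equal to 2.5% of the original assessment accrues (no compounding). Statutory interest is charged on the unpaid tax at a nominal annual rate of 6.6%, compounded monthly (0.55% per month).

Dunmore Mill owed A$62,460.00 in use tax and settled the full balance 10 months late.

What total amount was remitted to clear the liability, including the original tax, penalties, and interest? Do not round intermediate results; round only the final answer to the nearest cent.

Late-payment penalty = 2.5% × A$62,460.00 × 10 mo = A$15,615.00
Interest: A$62,460.00 × ((1 + 0.0055)^10 − 1) = A$62,460.00 × 0.0563814… = A$3,521.5828…
Total = A$62,460.00 + A$15,615.0000 + A$3,521.5828… = A$81,596.58

A$81,596.58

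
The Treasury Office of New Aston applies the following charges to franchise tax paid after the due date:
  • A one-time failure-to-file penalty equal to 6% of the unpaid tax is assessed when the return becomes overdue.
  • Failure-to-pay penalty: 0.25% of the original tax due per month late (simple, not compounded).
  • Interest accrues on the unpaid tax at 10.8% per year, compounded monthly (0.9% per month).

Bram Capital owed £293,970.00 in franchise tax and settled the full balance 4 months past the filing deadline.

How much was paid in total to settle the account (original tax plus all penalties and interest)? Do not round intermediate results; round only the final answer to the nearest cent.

Failure-to-file penalty: 6% × £293,970.00 = £17,638.20
Failure-to-pay penalty: 4 × 0.25% × £293,970.00 = £2,939.70
Interest: £293,970.00 × ((1 + 0.009)^4 − 1) = £293,970.00 × 0.0364889… = £10,726.6486…
Total = £293,970.00 + £20,577.9000 + £10,726.6486… = £325,274.55

£325,274.55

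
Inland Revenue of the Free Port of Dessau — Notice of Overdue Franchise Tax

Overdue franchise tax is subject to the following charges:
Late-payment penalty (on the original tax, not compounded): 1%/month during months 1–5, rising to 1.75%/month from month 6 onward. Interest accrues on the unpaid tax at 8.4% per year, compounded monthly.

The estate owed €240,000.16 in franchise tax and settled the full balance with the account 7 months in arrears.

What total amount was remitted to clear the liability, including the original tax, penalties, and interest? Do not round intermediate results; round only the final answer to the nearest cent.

€272,410.04

Penalty, months 1–5: 5 × 1% × €240,000.16 = €12,000.01…
Penalty, months 6–7: 2 × 1.75% × €240,000.16 = €8,400.01…
Interest (8.4%/yr ÷ 12 = 0.7%/month): €240,000.16 × ((1 + 0.007)^7 − 1) = €12,009.8695…
Total = €240,000.16 + €20,400.0136 + €12,009.8695… = €272,410.04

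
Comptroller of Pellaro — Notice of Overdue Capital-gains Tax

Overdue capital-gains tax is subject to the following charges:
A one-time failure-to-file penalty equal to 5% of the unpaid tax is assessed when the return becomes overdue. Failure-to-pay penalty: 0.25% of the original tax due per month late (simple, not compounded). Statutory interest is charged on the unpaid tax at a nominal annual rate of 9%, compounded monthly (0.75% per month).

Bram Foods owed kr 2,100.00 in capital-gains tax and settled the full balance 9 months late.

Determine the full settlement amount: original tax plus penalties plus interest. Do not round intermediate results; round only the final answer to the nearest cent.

kr 2,398.33

Failure-to-file penalty: 5% × kr 2,100.00 = kr 105.00
Failure-to-pay penalty = 0.25% × kr 2,100.00 × 9 mo = kr 47.25
Interest: kr 2,100.00 × ((1 + 0.0075)^9 − 1) = kr 2,100.00 × 0.0695608… = kr 146.0778…
Total = kr 2,100.00 + kr 152.2500 + kr 146.0778… = kr 2,398.33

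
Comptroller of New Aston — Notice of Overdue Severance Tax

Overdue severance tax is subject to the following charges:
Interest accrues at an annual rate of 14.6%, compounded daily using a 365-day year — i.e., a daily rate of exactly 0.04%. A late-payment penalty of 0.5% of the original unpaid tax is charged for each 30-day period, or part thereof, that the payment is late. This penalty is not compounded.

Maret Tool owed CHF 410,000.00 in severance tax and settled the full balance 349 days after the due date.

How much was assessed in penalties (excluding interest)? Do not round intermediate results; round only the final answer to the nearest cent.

CHF 24,600.00

Penalty periods: ⌈349/30⌉ = 12; penalty = 12 × 0.5% × CHF 410,000.00 = CHF 24,600.00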